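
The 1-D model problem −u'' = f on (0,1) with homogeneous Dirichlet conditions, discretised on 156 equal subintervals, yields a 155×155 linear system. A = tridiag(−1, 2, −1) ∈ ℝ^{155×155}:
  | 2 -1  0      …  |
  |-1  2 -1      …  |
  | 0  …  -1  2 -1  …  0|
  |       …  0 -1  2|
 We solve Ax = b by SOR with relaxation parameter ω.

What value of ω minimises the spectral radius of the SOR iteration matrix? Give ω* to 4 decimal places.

ω* = 1.9605

½·tridiag(1,0,1) at n=155: λ_k = cos(kπ/156); max |λ| at k=1 ⇒ ρ_J = cos(π/156) ≈ 0.9998.
root = sin(π/156) = 0.02014  (since 1−cos² = sin²).
Then 2/(1+√(1−ρ_J²)) = 2/(1+0.02014); ω* = 2/1.02014 = 1.9605.
Hence ρ(B_{ω*}) = 1.9605 − 1 = 0.9605.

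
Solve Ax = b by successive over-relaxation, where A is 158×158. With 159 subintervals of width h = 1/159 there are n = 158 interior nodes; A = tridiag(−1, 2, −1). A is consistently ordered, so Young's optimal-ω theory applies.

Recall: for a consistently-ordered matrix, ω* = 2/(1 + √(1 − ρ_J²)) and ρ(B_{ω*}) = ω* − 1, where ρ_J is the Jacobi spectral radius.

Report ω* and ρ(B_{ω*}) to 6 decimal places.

B_J for the 158×158 system has eigenvalues cos(kπ/159); ρ_J = cos(π/159) = 0.999805.
root = sin(π/159) = 0.0197572  (since 1−cos² = sin²).
[ω*] 2 ÷ (1 + 0.0197572) = 2 ÷ 1.0197572 = 1.961251.
[ρ_SOR] ω* − 1 = 0.961251.

ω* = 1.961251, ρ_SOR = 0.961251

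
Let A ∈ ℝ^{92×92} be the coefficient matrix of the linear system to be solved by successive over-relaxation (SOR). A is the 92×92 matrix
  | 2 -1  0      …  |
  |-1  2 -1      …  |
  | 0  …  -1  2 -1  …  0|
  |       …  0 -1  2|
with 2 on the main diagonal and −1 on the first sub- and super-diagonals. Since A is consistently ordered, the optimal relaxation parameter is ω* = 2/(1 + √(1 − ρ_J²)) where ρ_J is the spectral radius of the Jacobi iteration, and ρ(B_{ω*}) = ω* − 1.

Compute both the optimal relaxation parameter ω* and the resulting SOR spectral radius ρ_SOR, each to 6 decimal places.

With n=92, ρ(Jacobi) = cos(π/93) = 0.999429.
root = sin(π/93) = 0.0337741  (since 1−cos² = sin²).
Young: ω* = 2/(1+√(1−ρ_J²)) = 2/(1+0.0337741) = 2/1.0337741 = 1.934659.
[ρ_SOR] ω* − 1 = 0.934659.

ω* = 1.934659, ρ_SOR = 0.934659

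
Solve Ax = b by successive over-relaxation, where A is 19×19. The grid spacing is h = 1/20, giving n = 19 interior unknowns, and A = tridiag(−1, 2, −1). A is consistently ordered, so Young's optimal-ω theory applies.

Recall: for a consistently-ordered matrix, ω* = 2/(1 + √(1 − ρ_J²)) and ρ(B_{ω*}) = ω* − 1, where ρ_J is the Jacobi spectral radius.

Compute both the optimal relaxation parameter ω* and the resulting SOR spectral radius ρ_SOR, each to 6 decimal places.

½·tridiag(1,0,1) at n=19: λ_k = cos(kπ/20); max |λ| at k=1 ⇒ ρ_J = cos(π/20) ≈ 0.987688.
1 − cos²(π/20) = sin²(π/20) ⇒ √(1−ρ_J²) = sin(π/20) = 0.1564345.
So ω* = 2/1.1564345 = 1.729454 (Young).
Hence ρ(B_{ω*}) = 1.729454 − 1 = 0.729454.

ω* = 1.729454, ρ_SOR = 0.729454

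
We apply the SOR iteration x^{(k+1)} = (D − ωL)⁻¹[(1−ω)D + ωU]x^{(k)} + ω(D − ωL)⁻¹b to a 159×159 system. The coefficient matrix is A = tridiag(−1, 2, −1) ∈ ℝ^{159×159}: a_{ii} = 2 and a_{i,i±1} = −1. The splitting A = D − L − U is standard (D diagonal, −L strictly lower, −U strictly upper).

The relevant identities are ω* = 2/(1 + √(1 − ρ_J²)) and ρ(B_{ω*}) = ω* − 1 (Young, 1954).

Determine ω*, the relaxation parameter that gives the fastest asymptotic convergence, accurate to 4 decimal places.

B_J for the 159×159 system has eigenvalues cos(kπ/160); ρ_J = cos(π/160) = 0.9998.
√(1−ρ_J²) simplifies to sin(π/160) = 0.01963.
ω* = 2/(1 + 0.01963) = 2/1.01963 = 1.9615.
Hence ρ(B_{ω*}) = 1.9615 − 1 = 0.9615.

ω* = 1.9615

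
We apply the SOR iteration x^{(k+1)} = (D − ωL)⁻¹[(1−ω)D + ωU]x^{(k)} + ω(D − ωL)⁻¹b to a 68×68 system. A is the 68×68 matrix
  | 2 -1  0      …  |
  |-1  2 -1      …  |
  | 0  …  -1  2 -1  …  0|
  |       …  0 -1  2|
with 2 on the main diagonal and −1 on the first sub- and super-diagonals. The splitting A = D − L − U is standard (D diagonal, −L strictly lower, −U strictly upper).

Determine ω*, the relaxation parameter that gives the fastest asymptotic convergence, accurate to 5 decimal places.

[ρ_J] n=68: ρ(B_J) = cos(π/(n+1)) = cos(π/69) = 0.99896.
1 − cos²(π/69) = sin²(π/69) ⇒ √(1−ρ_J²) = sin(π/69) = 0.045515.
So ω* = 2/1.045515 = 1.91293 (Young).
[ρ_SOR] ω* − 1 = 0.91293.

ω* = 1.91293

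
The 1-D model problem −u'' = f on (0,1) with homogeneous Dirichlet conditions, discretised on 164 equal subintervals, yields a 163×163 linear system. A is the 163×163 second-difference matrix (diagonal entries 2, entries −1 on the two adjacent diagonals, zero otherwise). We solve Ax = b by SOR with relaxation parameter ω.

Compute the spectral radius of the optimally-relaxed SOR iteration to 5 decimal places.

ρ_SOR = 0.96241

B_J for the 163×163 system has eigenvalues cos(kπ/164); ρ_J = cos(π/164) = 0.99982.
√(1−ρ_J²) simplifies to sin(π/164) = 0.019155.
ω* = 2 / (1 + 0.019155) = 2 / 1.019155 ≈ 1.96241.
At ω = 1.96241 every |λ(B_ω)| = ω−1, so ρ_SOR = 0.96241.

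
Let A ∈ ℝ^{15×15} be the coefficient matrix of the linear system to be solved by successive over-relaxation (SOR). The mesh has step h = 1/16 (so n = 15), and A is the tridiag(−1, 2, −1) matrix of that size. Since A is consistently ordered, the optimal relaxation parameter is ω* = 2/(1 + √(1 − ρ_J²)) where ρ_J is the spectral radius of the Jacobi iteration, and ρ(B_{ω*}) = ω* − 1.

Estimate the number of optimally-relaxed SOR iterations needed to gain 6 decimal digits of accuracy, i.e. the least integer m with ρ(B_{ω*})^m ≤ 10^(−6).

With n=15, ρ(Jacobi) = cos(π/16) = 0.9807853.
√(1−ρ_J²) = |sin(π/16)| = 0.1950903
Young: ω* = 2/(1+√(1−ρ_J²)) = 2/(1+0.1950903) = 2/1.1950903 = 1.6735137.
At ω = 1.6735137 every |λ(B_ω)| = ω−1, so ρ_SOR = 0.6735137.
Need (0.6735137)^m ≤ 10^(−6): m ≥ 6·ln10/|ln 0.6735137| = 13.8155/0.395247 = 34.954 ⇒ m = 35.

m = 35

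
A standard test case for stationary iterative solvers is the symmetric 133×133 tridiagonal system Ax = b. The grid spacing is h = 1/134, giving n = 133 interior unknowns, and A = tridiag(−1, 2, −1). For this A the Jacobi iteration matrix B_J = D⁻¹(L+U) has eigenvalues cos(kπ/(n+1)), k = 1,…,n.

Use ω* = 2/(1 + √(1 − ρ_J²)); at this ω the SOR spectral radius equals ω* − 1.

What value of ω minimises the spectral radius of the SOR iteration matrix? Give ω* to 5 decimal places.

½·tridiag(1,0,1) at n=133: λ_k = cos(kπ/134); max |λ| at k=1 ⇒ ρ_J = cos(π/134) ≈ 0.99973.
√(1−ρ_J²) simplifies to sin(π/134) = 0.023443.
So ω* = 2/1.023443 = 1.95419 (Young).
Hence ρ(B_{ω*}) = 1.95419 − 1 = 0.95419.

ω* = 1.95419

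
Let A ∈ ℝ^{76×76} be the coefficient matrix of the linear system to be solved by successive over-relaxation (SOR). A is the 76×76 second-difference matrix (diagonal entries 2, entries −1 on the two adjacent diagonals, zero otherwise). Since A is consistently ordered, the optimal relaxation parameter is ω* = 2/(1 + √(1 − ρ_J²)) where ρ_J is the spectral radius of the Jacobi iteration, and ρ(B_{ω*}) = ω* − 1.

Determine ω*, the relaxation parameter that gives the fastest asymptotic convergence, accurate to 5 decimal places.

ω* = 1.92162

B_J for the 76×76 system has eigenvalues cos(kπ/77); ρ_J = cos(π/77) = 0.99917.
√(1−ρ_J²) simplifies to sin(π/77) = 0.040789.
ω* = 2 / (1 + 0.040789) = 2 / 1.040789 ≈ 1.92162.
ρ_SOR = ω* − 1 = 1.92162 − 1 = 0.92162.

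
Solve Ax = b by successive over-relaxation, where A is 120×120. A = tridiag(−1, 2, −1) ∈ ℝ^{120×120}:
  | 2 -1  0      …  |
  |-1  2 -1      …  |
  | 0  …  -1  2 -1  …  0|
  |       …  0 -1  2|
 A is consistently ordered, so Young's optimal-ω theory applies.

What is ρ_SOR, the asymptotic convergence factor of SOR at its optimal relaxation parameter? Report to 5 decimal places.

spectrum of D⁻¹(L+U) = {cos(kπ/121) : 1≤k≤120}; ρ_J = cos(π/121) = 0.99966.
1 − cos²(π/121) = sin²(π/121) ⇒ √(1−ρ_J²) = sin(π/121) = 0.025961.
ω* = 2/(1+0.025961) = 1.94939
and ρ(B_{ω*}) = 1.94939 − 1 = 0.94939.

ρ_SOR = 0.94939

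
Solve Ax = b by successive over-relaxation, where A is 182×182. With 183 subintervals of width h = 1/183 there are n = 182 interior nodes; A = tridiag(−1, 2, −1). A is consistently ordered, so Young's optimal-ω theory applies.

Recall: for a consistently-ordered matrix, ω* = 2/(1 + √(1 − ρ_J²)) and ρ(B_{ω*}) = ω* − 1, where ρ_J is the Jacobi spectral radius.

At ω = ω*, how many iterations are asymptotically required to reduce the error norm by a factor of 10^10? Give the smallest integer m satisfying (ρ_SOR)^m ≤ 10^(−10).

[ρ_J] n=182: ρ(B_J) = cos(π/(n+1)) = cos(π/183) = 0.9998526.
√(1−ρ_J²) simplifies to sin(π/183) = 0.0171663.
Young: ω* = 2/(1+√(1−ρ_J²)) = 2/(1+0.0171663) = 2/1.0171663 = 1.9662468.
At ω = 1.9662468 every |λ(B_ω)| = ω−1, so ρ_SOR = 0.9662468.
10·ln10 = 23.0259; −ln(0.9662468) = 0.034336; m = ⌈23.0259/0.034336⌉ = ⌈670.605⌉ = 671.

m = 671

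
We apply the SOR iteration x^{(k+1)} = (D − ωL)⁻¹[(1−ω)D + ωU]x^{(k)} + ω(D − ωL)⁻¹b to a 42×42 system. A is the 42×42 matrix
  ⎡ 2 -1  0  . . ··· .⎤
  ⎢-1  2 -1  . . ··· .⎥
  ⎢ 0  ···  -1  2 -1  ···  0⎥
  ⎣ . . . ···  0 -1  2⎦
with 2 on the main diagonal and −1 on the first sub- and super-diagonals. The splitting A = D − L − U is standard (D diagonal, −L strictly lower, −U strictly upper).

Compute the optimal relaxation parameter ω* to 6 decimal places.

With n=42, ρ(Jacobi) = cos(π/43) = 0.997332.
√(1−ρ_J²) simplifies to sin(π/43) = 0.0729953.
[ω*] 2 ÷ (1 + 0.0729953) = 2 ÷ 1.0729953 = 1.863941.
At ω = 1.863941 every |λ(B_ω)| = ω−1, so ρ_SOR = 0.863941.

ω* = 1.863941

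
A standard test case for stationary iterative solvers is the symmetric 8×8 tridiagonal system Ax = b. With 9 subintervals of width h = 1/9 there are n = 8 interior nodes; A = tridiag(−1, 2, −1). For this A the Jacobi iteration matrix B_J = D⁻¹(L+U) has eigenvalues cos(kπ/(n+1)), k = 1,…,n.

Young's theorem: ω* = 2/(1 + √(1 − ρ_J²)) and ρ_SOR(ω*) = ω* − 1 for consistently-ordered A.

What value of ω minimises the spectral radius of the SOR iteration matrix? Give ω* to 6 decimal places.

B_J for the 8×8 system has eigenvalues cos(kπ/9); ρ_J = cos(π/9) = 0.939693.
root = sin(π/9) = 0.3420201  (since 1−cos² = sin²).
[ω*] 2 ÷ (1 + 0.3420201) = 2 ÷ 1.3420201 = 1.490291.
Hence ρ(B_{ω*}) = 1.490291 − 1 = 0.490291.

ω* = 1.490291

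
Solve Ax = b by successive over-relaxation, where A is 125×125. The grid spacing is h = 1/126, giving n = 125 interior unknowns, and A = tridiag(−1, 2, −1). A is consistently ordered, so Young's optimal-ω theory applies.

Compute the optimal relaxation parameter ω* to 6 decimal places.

spectrum of D⁻¹(L+U) = {cos(kπ/126) : 1≤k≤125}; ρ_J = cos(π/126) = 0.999689.
√(1−ρ_J²) = |sin(π/126)| = 0.0249307
So ω* = 2/1.0249307 = 1.951351 (Young).
ρ_SOR = ω* − 1 ≈ 0.951351.

ω* = 1.951351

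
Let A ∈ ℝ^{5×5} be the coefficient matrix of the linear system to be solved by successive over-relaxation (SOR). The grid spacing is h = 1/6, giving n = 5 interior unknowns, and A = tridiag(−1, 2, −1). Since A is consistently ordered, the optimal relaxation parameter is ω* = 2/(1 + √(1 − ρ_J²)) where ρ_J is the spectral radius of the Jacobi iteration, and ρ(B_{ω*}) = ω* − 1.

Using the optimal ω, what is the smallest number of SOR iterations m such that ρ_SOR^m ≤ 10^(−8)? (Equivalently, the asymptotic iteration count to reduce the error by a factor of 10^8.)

m = 17

spectrum of D⁻¹(L+U) = {cos(kπ/6) : 1≤k≤5}; ρ_J = cos(π/6) = 0.8660254.
√(1−ρ_J²) simplifies to sin(π/6) = 0.5000000.
Young: ω* = 2/(1+√(1−ρ_J²)) = 2/(1+0.5000000) = 2/1.5000000 = 1.3333333.
At ω = 1.3333333 every |λ(B_ω)| = ω−1, so ρ_SOR = 0.3333333.
(0.3333333)^m ≤ 10^{−8}  ⇒  m·ln(0.3333333) ≤ −8·ln10  ⇒  m ≥ 16.767  ⇒  m = 17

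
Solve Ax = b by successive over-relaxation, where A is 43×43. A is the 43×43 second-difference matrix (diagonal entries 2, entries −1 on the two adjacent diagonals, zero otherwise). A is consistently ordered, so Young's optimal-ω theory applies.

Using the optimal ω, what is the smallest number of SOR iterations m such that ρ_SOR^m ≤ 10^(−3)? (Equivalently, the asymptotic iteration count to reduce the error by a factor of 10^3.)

½·tridiag(1,0,1) at n=43: λ_k = cos(kπ/44); max |λ| at k=1 ⇒ ρ_J = cos(π/44) ≈ 0.9974521.
√(1 − cos²(π/44)) = sin(π/44) ≈ 0.0713392.
Young: ω* = 2/(1+√(1−ρ_J²)) = 2/(1+0.0713392) = 2/1.0713392 = 1.8668224.
ρ(B_{ω*}) = ω*−1 = 0.8668224
(0.8668224)^m ≤ 10^{−3}  ⇒  m·ln(0.8668224) ≤ −3·ln10  ⇒  m ≥ 48.333  ⇒  m = 49

m = 49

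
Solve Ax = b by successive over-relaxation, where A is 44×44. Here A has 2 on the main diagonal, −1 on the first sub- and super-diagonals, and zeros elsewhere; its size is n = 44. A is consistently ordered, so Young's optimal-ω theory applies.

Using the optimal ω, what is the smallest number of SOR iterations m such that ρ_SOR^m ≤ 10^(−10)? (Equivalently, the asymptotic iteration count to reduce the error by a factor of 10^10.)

m = 165

spectrum of D⁻¹(L+U) = {cos(kπ/45) : 1≤k≤44}; ρ_J = cos(π/45) = 0.9975641.
√(1−ρ_J²) simplifies to sin(π/45) = 0.0697565.
ω* = 2 / (1 + 0.0697565) = 2 / 1.0697565 ≈ 1.8695843.
At ω = 1.8695843 every |λ(B_ω)| = ω−1, so ρ_SOR = 0.8695843.
For 10 digits: m = 10·ln10 / (−ln 0.8695843) = 23.0259/0.13974 = 164.777; round up → m = 165.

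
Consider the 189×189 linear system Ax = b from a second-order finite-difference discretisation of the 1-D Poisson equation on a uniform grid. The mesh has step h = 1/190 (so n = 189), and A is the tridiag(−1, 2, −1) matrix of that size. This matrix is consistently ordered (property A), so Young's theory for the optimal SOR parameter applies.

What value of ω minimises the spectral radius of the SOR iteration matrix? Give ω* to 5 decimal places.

ω* = 1.96747

n=189: λ(B_J) = 1 − λ(A)/2 = cos(kπ/190); k=1 gives ρ_J = 0.99986.
√(1−ρ_J²) simplifies to sin(π/190) = 0.016534.
So ω* = 2/1.016534 = 1.96747 (Young).
Hence ρ(B_{ω*}) = 1.96747 − 1 = 0.96747.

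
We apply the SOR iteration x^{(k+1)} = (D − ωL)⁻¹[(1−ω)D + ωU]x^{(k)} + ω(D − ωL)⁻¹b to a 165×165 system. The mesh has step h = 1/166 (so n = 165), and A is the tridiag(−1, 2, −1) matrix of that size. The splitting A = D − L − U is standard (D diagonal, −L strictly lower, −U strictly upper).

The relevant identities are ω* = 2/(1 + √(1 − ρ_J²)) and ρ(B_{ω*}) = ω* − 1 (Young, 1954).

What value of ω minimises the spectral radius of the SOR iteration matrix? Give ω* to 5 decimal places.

n=165: λ(B_J) = 1 − λ(A)/2 = cos(kπ/166); k=1 gives ρ_J = 0.99982.
√(1−ρ_J²) simplifies to sin(π/166) = 0.018924.
ω* = 2/(1+0.018924) = 1.96285
Hence ρ(B_{ω*}) = 1.96285 − 1 = 0.96285.

ω* = 1.96285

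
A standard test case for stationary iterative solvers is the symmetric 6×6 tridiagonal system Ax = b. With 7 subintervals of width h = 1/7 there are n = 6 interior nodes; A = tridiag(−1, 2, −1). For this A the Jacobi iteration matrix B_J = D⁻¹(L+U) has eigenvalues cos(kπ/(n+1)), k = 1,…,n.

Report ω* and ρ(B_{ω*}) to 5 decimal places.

ω* = 1.39481, ρ_SOR = 0.39481

[ρ_J] n=6: ρ(B_J) = cos(π/(n+1)) = cos(π/7) = 0.90097.
root = sin(π/7) = 0.433884  (since 1−cos² = sin²).
ω* = 2 / (1 + 0.433884) = 2 / 1.433884 ≈ 1.39481.
ρ_SOR = ω* − 1 = 1.39481 − 1 = 0.39481.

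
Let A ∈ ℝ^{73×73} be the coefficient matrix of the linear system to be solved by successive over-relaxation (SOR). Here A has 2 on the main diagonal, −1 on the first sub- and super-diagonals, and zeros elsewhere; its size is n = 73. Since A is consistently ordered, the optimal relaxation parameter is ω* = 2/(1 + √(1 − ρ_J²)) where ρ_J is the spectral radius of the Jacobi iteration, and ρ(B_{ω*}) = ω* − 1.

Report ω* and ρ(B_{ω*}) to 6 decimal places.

ω* = 1.918573, ρ_SOR = 0.918573

spectrum of D⁻¹(L+U) = {cos(kπ/74) : 1≤k≤73}; ρ_J = cos(π/74) = 0.999099.
√(1 − cos²(π/74)) = sin(π/74) ≈ 0.0424412.
Young: ω* = 2/(1+√(1−ρ_J²)) = 2/(1+0.0424412) = 2/1.0424412 = 1.918573.
[ρ_SOR] ω* − 1 = 0.918573.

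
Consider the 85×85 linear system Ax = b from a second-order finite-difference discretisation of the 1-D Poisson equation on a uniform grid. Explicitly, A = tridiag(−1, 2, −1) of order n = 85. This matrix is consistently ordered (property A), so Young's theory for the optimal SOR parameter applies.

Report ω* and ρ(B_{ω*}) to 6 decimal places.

n=85: λ(B_J) = 1 − λ(A)/2 = cos(kπ/86); k=1 gives ρ_J = 0.999333.
√(1−ρ_J²) simplifies to sin(π/86) = 0.0365220.
ω* = 2/(1+0.0365220) = 1.929530
ρ_SOR = ω* − 1 ≈ 0.929530.

ω* = 1.929530, ρ_SOR = 0.929530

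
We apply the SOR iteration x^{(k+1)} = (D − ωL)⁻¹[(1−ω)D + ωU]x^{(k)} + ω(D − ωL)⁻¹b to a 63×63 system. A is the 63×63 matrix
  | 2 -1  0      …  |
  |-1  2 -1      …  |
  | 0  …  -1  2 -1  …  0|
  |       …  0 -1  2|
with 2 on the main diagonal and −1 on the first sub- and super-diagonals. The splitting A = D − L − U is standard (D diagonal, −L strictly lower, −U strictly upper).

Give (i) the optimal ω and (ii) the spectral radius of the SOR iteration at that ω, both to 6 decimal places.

½·tridiag(1,0,1) at n=63: λ_k = cos(kπ/64); max |λ| at k=1 ⇒ ρ_J = cos(π/64) ≈ 0.998795.
√(1−ρ_J²) simplifies to sin(π/64) = 0.0490677.
So ω* = 2/1.0490677 = 1.906455 (Young).
At ω = 1.906455 every |λ(B_ω)| = ω−1, so ρ_SOR = 0.906455.

ω* = 1.906455, ρ_SOR = 0.906455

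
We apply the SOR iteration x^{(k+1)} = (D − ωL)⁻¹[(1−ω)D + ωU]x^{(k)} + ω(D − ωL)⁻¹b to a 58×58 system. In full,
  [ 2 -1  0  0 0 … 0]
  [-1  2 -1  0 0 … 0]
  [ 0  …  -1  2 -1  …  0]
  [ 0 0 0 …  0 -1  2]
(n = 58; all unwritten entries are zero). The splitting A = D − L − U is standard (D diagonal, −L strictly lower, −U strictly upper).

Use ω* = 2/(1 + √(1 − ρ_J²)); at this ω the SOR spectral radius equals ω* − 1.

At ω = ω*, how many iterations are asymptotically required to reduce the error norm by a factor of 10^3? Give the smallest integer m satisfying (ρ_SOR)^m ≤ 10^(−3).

m = 65

B_J for the 58×58 system has eigenvalues cos(kπ/59); ρ_J = cos(π/59) = 0.9985827.
root = sin(π/59) = 0.0532222  (since 1−cos² = sin²).
Then 2/(1+√(1−ρ_J²)) = 2/(1+0.0532222); ω* = 2/1.0532222 = 1.8989345.
and ρ(B_{ω*}) = 1.8989345 − 1 = 0.8989345.
Need (0.8989345)^m ≤ 10^(−3): m ≥ 3·ln10/|ln 0.8989345| = 6.90776/0.106545 = 64.834 ⇒ m = 65.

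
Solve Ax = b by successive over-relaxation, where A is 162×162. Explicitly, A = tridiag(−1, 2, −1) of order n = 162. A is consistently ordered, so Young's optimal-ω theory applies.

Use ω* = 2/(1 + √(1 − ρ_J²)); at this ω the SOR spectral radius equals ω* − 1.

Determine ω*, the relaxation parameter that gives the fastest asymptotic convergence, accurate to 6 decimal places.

spectrum of D⁻¹(L+U) = {cos(kπ/163) : 1≤k≤162}; ρ_J = cos(π/163) = 0.999814.
√(1−ρ_J²) simplifies to sin(π/163) = 0.0192724.
ω* = 2/(1 + 0.0192724) = 2/1.0192724 = 1.962184.
ρ_SOR = ω* − 1 = 1.962184 − 1 = 0.962184.

ω* = 1.962184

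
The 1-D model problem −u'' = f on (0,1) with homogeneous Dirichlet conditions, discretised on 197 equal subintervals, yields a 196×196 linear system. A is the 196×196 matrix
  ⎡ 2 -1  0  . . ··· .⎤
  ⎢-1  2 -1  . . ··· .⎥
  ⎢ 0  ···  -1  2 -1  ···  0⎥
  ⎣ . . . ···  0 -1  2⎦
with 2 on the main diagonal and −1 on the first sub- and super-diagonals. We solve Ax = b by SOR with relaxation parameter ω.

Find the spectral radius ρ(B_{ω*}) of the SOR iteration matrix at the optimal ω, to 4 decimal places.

ρ_SOR = 0.9686

[ρ_J] n=196: ρ(B_J) = cos(π/(n+1)) = cos(π/197) = 0.9999.
√(1−ρ_J²) simplifies to sin(π/197) = 0.01595.
ω* = 2/(1 + 0.01595) = 2/1.01595 = 1.9686.
and ρ(B_{ω*}) = 1.9686 − 1 = 0.9686.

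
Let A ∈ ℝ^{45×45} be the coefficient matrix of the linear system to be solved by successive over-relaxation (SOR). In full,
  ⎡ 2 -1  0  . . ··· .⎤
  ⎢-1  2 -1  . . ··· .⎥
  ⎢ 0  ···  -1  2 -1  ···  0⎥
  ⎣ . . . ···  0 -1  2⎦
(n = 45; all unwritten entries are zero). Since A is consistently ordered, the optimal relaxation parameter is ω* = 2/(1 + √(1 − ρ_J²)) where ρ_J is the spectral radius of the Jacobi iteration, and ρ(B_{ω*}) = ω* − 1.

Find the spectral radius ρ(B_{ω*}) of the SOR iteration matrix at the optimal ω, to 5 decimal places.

n=45: λ(B_J) = 1 − λ(A)/2 = cos(kπ/46); k=1 gives ρ_J = 0.99767.
1 − cos²(π/46) = sin²(π/46) ⇒ √(1−ρ_J²) = sin(π/46) = 0.068242.
So ω* = 2/1.068242 = 1.87223 (Young).
[ρ_SOR] ω* − 1 = 0.87223.

ρ_SOR = 0.87223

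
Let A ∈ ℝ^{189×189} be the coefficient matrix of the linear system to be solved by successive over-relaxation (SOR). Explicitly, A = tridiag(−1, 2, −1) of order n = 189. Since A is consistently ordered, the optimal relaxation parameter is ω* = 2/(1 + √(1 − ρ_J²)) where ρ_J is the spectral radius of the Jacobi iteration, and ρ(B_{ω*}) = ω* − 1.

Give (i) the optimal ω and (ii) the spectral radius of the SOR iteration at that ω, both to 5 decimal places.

[ρ_J] n=189: ρ(B_J) = cos(π/(n+1)) = cos(π/190) = 0.99986.
√(1 − cos²(π/190)) = sin(π/190) ≈ 0.016534.
[ω*] 2 ÷ (1 + 0.016534) = 2 ÷ 1.016534 = 1.96747.
and ρ(B_{ω*}) = 1.96747 − 1 = 0.96747.

ω* = 1.96747, ρ_SOR = 0.96747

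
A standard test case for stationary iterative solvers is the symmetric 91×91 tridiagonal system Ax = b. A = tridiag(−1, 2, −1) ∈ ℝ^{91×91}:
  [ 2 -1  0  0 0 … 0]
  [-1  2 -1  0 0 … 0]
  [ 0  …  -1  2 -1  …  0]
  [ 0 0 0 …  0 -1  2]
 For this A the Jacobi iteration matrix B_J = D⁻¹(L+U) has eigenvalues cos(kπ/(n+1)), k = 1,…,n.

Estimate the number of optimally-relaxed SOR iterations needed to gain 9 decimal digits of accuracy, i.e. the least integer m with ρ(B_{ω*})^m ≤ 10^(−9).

With n=91, ρ(Jacobi) = cos(π/92) = 0.9994170.
root = sin(π/92) = 0.0341411  (since 1−cos² = sin²).
ω* = 2/(1+0.0341411) = 1.9339721
[ρ_SOR] ω* − 1 = 0.9339721.
Need (0.9339721)^m ≤ 10^(−9): m ≥ 9·ln10/|ln 0.9339721| = 20.7233/0.0683087 = 303.377 ⇒ m = 304.

m = 304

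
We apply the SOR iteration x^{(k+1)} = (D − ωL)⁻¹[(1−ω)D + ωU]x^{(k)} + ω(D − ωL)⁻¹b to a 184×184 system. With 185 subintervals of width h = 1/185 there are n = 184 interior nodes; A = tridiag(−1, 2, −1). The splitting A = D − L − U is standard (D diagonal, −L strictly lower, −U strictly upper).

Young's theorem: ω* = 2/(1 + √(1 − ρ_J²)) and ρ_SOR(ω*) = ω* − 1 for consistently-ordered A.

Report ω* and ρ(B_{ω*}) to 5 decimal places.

ω* = 1.96661, ρ_SOR = 0.96661

n=184: λ(B_J) = 1 − λ(A)/2 = cos(kπ/185); k=1 gives ρ_J = 0.99986.
root = sin(π/185) = 0.016981  (since 1−cos² = sin²).
So ω* = 2/1.016981 = 1.96661 (Young).
Hence ρ(B_{ω*}) = 1.96661 − 1 = 0.96661.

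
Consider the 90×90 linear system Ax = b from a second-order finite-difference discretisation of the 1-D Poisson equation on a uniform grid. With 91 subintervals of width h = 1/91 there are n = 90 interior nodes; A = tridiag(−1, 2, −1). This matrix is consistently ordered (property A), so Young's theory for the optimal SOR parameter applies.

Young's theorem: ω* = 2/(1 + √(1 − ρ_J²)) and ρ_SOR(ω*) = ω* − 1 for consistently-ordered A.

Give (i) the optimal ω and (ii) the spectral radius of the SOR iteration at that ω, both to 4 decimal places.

n=90: λ(B_J) = 1 − λ(A)/2 = cos(kπ/91); k=1 gives ρ_J = 0.9994.
√(1−ρ_J²) simplifies to sin(π/91) = 0.03452.
ω* = 2 / (1 + 0.03452) = 2 / 1.03452 ≈ 1.9333.
and ρ(B_{ω*}) = 1.9333 − 1 = 0.9333.

ω* = 1.9333, ρ_SOR = 0.9333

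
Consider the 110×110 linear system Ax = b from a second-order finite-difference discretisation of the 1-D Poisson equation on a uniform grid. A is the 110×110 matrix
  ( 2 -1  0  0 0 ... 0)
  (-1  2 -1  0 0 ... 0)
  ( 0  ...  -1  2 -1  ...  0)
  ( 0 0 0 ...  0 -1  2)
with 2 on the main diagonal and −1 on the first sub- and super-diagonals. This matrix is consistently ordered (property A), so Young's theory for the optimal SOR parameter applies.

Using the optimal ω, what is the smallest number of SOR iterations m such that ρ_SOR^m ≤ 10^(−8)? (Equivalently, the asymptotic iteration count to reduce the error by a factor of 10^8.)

m = 326

ρ_J = max_k |cos(kπ/111)| = cos(π/111) = 0.9995995
√(1 − cos²(π/111)) = sin(π/111) ≈ 0.0282989.
ω* = 2 / (1 + 0.0282989) = 2 / 1.0282989 ≈ 1.9449598.
ρ_SOR = ω* − 1 = 1.9449598 − 1 = 0.9449598.
ρ_SOR^m ≤ 10^(−8) ⇔ m ≥ 8·ln10/(−ln 0.9449598) = 18.4207/0.0566129 = 325.380; m = ⌈325.380⌉ = 326.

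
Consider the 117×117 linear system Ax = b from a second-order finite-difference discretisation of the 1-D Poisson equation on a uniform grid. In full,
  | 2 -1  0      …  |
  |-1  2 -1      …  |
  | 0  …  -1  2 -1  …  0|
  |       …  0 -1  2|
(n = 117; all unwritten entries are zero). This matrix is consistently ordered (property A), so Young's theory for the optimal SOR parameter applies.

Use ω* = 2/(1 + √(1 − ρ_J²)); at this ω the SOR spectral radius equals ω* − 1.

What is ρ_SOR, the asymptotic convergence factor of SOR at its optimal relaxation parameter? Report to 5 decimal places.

B_J for the 117×117 system has eigenvalues cos(kπ/118); ρ_J = cos(π/118) = 0.99965.
√(1−ρ_J²) simplifies to sin(π/118) = 0.026621.
ω* = 2/(1+0.026621) = 1.94814
Hence ρ(B_{ω*}) = 1.94814 − 1 = 0.94814.

ρ_SOR = 0.94814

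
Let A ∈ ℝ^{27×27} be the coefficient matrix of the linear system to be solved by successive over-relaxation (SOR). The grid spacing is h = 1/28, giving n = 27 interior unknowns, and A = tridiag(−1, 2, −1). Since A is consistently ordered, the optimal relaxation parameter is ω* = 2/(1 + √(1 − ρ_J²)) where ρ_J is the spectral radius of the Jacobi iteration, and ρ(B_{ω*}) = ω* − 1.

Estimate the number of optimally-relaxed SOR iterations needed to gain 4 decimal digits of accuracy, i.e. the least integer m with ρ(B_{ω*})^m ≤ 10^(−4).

With n=27, ρ(Jacobi) = cos(π/28) = 0.9937122.
root = sin(π/28) = 0.1119645  (since 1−cos² = sin²).
Young: ω* = 2/(1+√(1−ρ_J²)) = 2/(1+0.1119645) = 2/1.1119645 = 1.7986186.
ρ_SOR = ω* − 1 ≈ 0.7986186.
(0.7986186)^m ≤ 10^{−4}  ⇒  m·ln(0.7986186) ≤ −4·ln10  ⇒  m ≥ 40.958  ⇒  m = 41

m = 41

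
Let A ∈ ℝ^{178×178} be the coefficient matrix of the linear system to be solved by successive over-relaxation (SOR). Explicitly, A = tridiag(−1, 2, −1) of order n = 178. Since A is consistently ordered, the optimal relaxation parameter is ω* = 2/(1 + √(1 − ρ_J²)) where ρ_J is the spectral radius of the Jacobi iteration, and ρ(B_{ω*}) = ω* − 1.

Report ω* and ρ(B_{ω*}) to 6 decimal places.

[ρ_J] n=178: ρ(B_J) = cos(π/(n+1)) = cos(π/179) = 0.999846.
root = sin(π/179) = 0.0175499  (since 1−cos² = sin²).
[ω*] 2 ÷ (1 + 0.0175499) = 2 ÷ 1.0175499 = 1.965506.
ρ_SOR = ω* − 1 = 1.965506 − 1 = 0.965506.

ω* = 1.965506, ρ_SOR = 0.965506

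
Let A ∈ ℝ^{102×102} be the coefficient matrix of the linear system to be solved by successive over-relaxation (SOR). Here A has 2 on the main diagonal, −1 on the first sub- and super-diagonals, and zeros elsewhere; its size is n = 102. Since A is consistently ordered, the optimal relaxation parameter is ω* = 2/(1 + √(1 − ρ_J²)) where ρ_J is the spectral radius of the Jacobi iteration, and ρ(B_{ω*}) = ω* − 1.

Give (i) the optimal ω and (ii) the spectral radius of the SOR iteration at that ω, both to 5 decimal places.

ω* = 1.94081, ρ_SOR = 0.94081

B_J for the 102×102 system has eigenvalues cos(kπ/103); ρ_J = cos(π/103) = 0.99953.
√(1−ρ_J²) simplifies to sin(π/103) = 0.030496.
Young: ω* = 2/(1+√(1−ρ_J²)) = 2/(1+0.030496) = 2/1.030496 = 1.94081.
ρ_SOR = ω* − 1 ≈ 0.94081.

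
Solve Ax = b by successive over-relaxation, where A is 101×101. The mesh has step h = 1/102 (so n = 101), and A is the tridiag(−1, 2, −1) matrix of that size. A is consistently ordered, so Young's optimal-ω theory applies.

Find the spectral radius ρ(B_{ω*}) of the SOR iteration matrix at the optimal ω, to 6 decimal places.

[ρ_J] n=101: ρ(B_J) = cos(π/(n+1)) = cos(π/102) = 0.999526.
root = sin(π/102) = 0.0307951  (since 1−cos² = sin²).
Young: ω* = 2/(1+√(1−ρ_J²)) = 2/(1+0.0307951) = 2/1.0307951 = 1.940250.
Hence ρ(B_{ω*}) = 1.940250 − 1 = 0.940250.

ρ_SOR = 0.940250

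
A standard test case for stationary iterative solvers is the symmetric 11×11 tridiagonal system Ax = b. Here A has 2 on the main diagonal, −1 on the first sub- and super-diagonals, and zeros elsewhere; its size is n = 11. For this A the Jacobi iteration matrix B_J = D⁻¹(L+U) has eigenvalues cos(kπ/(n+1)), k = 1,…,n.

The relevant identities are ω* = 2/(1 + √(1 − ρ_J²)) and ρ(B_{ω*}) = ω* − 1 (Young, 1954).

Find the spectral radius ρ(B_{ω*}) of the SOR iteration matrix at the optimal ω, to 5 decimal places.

ρ_SOR = 0.58879

[ρ_J] n=11: ρ(B_J) = cos(π/(n+1)) = cos(π/12) = 0.96593.
root = sin(π/12) = 0.258819  (since 1−cos² = sin²).
Then 2/(1+√(1−ρ_J²)) = 2/(1+0.258819); ω* = 2/1.258819 = 1.58879.
ρ_SOR = ω* − 1 = 1.58879 − 1 = 0.58879.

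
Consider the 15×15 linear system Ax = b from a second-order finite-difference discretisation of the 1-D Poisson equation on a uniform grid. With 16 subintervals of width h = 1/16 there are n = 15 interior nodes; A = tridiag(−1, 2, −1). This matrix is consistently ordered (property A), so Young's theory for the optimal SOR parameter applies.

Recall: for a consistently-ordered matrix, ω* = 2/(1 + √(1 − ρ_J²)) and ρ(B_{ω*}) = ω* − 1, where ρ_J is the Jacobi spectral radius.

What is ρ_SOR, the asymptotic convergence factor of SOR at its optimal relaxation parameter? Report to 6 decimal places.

ρ_SOR = 0.673514

n=15: λ(B_J) = 1 − λ(A)/2 = cos(kπ/16); k=1 gives ρ_J = 0.980785.
√(1 − cos²(π/16)) = sin(π/16) ≈ 0.1950903.
Then 2/(1+√(1−ρ_J²)) = 2/(1+0.1950903); ω* = 2/1.1950903 = 1.673514.
At ω = 1.673514 every |λ(B_ω)| = ω−1, so ρ_SOR = 0.673514.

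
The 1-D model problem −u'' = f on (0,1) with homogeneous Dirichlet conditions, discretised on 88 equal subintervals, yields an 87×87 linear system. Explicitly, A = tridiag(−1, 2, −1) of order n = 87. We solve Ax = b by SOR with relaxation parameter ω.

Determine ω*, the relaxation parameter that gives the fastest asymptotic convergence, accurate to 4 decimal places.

ω* = 1.9311

½·tridiag(1,0,1) at n=87: λ_k = cos(kπ/88); max |λ| at k=1 ⇒ ρ_J = cos(π/88) ≈ 0.9994.
root = sin(π/88) = 0.03569  (since 1−cos² = sin²).
[ω*] 2 ÷ (1 + 0.03569) = 2 ÷ 1.03569 = 1.9311.
ρ_SOR = ω* − 1 = 1.9311 − 1 = 0.9311.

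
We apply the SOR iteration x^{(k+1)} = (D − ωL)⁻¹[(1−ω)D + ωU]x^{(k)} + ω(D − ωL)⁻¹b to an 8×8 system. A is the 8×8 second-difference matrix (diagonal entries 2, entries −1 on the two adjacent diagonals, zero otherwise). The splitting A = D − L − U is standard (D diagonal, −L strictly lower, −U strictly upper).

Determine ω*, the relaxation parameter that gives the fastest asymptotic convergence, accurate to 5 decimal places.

ω* = 1.49029

B_J for the 8×8 system has eigenvalues cos(kπ/9); ρ_J = cos(π/9) = 0.93969.
root = sin(π/9) = 0.342020  (since 1−cos² = sin²).
ω* = 2/(1 + 0.342020) = 2/1.342020 = 1.49029.
ρ_SOR = ω* − 1 = 1.49029 − 1 = 0.49029.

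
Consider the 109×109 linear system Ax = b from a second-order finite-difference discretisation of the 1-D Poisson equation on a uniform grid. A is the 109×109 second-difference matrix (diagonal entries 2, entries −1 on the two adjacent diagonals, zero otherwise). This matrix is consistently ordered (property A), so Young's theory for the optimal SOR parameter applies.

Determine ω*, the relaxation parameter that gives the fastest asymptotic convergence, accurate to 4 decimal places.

ω* = 1.9445

B_J for the 109×109 system has eigenvalues cos(kπ/110); ρ_J = cos(π/110) = 0.9996.
√(1−ρ_J²) simplifies to sin(π/110) = 0.02856.
ω* = 2/(1+0.02856) = 1.9445
ρ_SOR = ω* − 1 ≈ 0.9445.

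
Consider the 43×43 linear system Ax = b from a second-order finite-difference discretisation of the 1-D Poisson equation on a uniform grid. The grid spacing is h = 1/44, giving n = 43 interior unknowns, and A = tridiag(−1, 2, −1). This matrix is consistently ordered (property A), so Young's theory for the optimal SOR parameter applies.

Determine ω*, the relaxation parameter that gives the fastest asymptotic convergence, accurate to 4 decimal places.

n=43: λ(B_J) = 1 − λ(A)/2 = cos(kπ/44); k=1 gives ρ_J = 0.9975.
√(1 − cos²(π/44)) = sin(π/44) ≈ 0.07134.
ω* = 2/(1 + 0.07134) = 2/1.07134 = 1.8668.
Hence ρ(B_{ω*}) = 1.8668 − 1 = 0.8668.

ω* = 1.8668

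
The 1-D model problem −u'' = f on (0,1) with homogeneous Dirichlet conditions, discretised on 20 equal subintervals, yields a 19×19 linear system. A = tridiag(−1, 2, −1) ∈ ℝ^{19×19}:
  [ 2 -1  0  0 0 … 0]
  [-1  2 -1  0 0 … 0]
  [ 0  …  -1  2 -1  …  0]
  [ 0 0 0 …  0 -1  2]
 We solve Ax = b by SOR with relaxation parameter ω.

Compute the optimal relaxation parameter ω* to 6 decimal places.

ω* = 1.729454

[ρ_J] n=19: ρ(B_J) = cos(π/(n+1)) = cos(π/20) = 0.987688.
√(1−ρ_J²) simplifies to sin(π/20) = 0.1564345.
ω* = 2/(1+0.1564345) = 1.729454
Hence ρ(B_{ω*}) = 1.729454 − 1 = 0.729454.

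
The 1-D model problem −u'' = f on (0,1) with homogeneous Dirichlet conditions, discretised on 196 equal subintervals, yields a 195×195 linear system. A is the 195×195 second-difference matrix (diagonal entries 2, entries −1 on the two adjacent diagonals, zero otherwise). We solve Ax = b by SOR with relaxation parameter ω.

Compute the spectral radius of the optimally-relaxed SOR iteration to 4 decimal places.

B_J for the 195×195 system has eigenvalues cos(kπ/196); ρ_J = cos(π/196) = 0.9999.
√(1 − cos²(π/196)) = sin(π/196) ≈ 0.01603.
ω* = 2/(1 + 0.01603) = 2/1.01603 = 1.9684.
ρ_SOR = ω* − 1 ≈ 0.9684.

ρ_SOR = 0.9684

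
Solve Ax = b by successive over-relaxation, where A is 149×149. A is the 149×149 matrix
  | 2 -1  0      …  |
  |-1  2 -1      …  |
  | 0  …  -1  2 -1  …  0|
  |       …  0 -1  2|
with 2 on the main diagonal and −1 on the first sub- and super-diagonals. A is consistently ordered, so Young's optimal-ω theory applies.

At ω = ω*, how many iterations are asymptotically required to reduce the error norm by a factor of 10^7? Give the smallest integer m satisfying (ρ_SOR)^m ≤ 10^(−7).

½·tridiag(1,0,1) at n=149: λ_k = cos(kπ/150); max |λ| at k=1 ⇒ ρ_J = cos(π/150) ≈ 0.9997807.
√(1−ρ_J²) simplifies to sin(π/150) = 0.0209424.
So ω* = 2/1.0209424 = 1.9589744 (Young).
[ρ_SOR] ω* − 1 = 0.9589744.
Need (0.9589744)^m ≤ 10^(−7): m ≥ 7·ln10/|ln 0.9589744| = 16.1181/0.0418909 = 384.764 ⇒ m = 385.

m = 385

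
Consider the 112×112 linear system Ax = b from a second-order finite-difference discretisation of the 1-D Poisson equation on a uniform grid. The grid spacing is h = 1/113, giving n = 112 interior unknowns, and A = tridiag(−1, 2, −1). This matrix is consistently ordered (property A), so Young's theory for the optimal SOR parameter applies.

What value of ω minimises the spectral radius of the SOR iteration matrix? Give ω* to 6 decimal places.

[ρ_J] n=112: ρ(B_J) = cos(π/(n+1)) = cos(π/113) = 0.999614.
√(1−ρ_J²) = |sin(π/113)| = 0.0277981
ω* = 2/(1+0.0277981) = 1.945907
and ρ(B_{ω*}) = 1.945907 − 1 = 0.945907.

ω* = 1.945907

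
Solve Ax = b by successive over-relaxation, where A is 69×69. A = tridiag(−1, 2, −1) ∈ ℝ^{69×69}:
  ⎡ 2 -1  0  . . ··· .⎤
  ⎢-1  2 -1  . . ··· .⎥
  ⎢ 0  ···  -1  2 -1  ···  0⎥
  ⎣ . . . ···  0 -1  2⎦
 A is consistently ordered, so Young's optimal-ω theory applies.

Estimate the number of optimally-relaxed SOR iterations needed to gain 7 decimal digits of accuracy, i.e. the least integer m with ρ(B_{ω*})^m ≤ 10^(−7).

ρ_J = max_k |cos(kπ/70)| = cos(π/70) = 0.9989931
root = sin(π/70) = 0.0448648  (since 1−cos² = sin²).
ω* = 2 / (1 + 0.0448648) = 2 / 1.0448648 ≈ 1.9141232.
ρ_SOR = ω* − 1 ≈ 0.9141232.
(0.9141232)^m ≤ 10^{−7}  ⇒  m·ln(0.9141232) ≤ −7·ln10  ⇒  m ≥ 179.509  ⇒  m = 180

m = 180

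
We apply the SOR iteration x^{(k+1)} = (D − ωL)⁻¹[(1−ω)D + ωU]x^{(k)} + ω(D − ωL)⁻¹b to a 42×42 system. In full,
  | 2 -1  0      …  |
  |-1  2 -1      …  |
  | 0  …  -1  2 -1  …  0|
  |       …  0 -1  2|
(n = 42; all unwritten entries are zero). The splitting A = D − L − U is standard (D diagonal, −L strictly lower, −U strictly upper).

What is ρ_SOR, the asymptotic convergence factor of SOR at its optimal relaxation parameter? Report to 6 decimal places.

ρ_SOR = 0.863941

With n=42, ρ(Jacobi) = cos(π/43) = 0.997332.
√(1−ρ_J²) simplifies to sin(π/43) = 0.0729953.
So ω* = 2/1.0729953 = 1.863941 (Young).
Hence ρ(B_{ω*}) = 1.863941 − 1 = 0.863941.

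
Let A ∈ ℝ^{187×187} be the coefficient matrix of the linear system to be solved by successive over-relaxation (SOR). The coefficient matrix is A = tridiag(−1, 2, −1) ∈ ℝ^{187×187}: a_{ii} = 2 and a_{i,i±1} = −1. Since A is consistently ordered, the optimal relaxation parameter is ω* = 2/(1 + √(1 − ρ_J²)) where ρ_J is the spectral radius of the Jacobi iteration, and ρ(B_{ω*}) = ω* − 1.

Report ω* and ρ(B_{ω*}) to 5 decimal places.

B_J for the 187×187 system has eigenvalues cos(kπ/188); ρ_J = cos(π/188) = 0.99986.
√(1−ρ_J²) = |sin(π/188)| = 0.016710
Then 2/(1+√(1−ρ_J²)) = 2/(1+0.016710); ω* = 2/1.016710 = 1.96713.
ρ(B_{ω*}) = ω*−1 = 0.96713

ω* = 1.96713, ρ_SOR = 0.96713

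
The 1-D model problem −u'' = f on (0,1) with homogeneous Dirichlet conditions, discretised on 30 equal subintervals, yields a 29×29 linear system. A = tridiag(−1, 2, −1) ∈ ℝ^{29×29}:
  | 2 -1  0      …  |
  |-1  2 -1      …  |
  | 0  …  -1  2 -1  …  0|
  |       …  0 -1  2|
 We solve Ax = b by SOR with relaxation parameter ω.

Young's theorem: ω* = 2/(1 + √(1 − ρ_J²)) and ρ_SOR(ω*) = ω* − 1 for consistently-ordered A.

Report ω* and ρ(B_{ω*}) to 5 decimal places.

ρ_J = max_k |cos(kπ/30)| = cos(π/30) = 0.99452
√(1 − cos²(π/30)) = sin(π/30) ≈ 0.104528.
So ω* = 2/1.104528 = 1.81073 (Young).
At ω = 1.81073 every |λ(B_ω)| = ω−1, so ρ_SOR = 0.81073.

ω* = 1.81073, ρ_SOR = 0.81073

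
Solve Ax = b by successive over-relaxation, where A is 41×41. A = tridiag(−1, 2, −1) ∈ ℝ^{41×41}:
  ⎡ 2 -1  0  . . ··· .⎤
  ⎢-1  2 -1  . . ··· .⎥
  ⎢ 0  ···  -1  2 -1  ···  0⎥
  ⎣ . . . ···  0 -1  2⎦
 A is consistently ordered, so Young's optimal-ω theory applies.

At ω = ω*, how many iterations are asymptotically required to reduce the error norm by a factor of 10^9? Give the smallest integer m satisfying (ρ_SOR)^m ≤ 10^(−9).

B_J for the 41×41 system has eigenvalues cos(kπ/42); ρ_J = cos(π/42) = 0.9972038.
√(1 − cos²(π/42)) = sin(π/42) ≈ 0.0747301.
Then 2/(1+√(1−ρ_J²)) = 2/(1+0.0747301); ω* = 2/1.0747301 = 1.8609323.
At ω = 1.8609323 every |λ(B_ω)| = ω−1, so ρ_SOR = 0.8609323.
9·ln10 = 20.7233; −ln(0.8609323) = 0.149739; m = ⌈20.7233/0.149739⌉ = ⌈138.396⌉ = 139.

m = 139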